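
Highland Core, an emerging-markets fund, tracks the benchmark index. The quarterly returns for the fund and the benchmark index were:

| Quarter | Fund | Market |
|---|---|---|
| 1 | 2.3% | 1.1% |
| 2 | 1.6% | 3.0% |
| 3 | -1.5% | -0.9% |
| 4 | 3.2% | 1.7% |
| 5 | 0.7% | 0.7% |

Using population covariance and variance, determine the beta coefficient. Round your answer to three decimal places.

r̄p = 1.2600%,  r̄m = 1.1200%
Cov = Σ(rp − r̄p)(rm − r̄m) / 5 = 1.5108
Var(rm) = Σ(rm − r̄m)² / 5 = 1.6256
β = Cov / Var = 1.5108 / 1.6256 = 0.9294

0.929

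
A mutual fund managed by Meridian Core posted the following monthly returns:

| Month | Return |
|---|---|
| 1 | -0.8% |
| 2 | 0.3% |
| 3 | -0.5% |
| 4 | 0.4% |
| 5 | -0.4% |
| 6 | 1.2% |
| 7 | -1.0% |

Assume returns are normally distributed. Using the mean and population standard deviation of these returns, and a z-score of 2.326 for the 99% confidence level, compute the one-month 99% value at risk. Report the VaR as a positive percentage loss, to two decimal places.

μ = (-0.8 + 0.3 − 0.5 + 0.4 − 0.4 + 1.2 − 1) / 7 = -0.1143%
Σ(r − μ)² = (-0.8 − (-0.1143))² + (0.3 − (-0.1143))² + (-0.5 − (-0.1143))² + … = 3.6486
σ = √[3.6486 / 7] = 0.7220%
VaR = −(μ − z·σ) = −(-0.1143 − 2.326 × 0.7220) = −(-1.7937) = 1.7937%

1.79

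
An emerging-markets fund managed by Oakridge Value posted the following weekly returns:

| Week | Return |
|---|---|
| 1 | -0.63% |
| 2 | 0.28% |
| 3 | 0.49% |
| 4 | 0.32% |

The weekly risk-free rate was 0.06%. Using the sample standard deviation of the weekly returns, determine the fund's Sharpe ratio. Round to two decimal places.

μ = (-0.63 + 0.28 + 0.49 + 0.32) / 4 = 0.1150%
Sample σ = √[Σ(r − μ)² / 3] = √[0.7649 / 3] = √0.2550 = 0.5050%
Sharpe = (μ − rf) / σ = (0.1150 − 0.06) / 0.5050 = 0.0550 / 0.5050 = 0.1089

0.11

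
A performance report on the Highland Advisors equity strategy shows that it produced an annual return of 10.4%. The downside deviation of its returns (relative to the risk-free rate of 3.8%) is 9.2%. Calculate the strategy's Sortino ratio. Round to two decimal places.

0.72

Sortino = (Rp − Rf) / σd = (10.4% − 3.8%) / 9.2% = 6.60% / 9.2% = 0.7174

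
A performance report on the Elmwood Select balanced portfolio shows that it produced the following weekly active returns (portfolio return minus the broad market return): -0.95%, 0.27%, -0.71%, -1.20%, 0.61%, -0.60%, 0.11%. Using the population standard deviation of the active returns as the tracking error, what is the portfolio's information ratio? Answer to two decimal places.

-0.56

r̄ = (-0.95 + 0.27 − 0.71 − 1.2 + 0.61 − 0.6 + 0.11) / 7 = -2.470 / 7 = -0.3529%
Population std dev = √[2.7921 / 7] = 0.6316%
IR = r̄ / tracking error = -0.3529 / 0.6316 = -0.5587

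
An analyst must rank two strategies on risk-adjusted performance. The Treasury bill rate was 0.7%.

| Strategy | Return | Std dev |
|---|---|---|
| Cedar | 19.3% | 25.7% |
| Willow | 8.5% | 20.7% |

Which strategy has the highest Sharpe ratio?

Cedar: Sharpe ratio = (19.3% − 0.7%) / 25.7% = 0.724
Willow: Sharpe ratio = (8.5% − 0.7%) / 20.7% = 0.377
Highest: Cedar (0.724).

Cedar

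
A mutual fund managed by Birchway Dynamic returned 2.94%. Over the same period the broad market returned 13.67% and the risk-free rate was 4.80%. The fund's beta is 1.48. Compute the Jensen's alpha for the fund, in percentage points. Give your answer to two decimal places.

-14.99

CAPM expected return = Rf + β(Rm − Rf) = 4.80% + 1.48 × (13.67% − 4.80%) = 4.8 + 1.48 × 8.87 = 17.9276%
Jensen's α = Rp − E[R] = 2.94% − 17.9276% = -14.9876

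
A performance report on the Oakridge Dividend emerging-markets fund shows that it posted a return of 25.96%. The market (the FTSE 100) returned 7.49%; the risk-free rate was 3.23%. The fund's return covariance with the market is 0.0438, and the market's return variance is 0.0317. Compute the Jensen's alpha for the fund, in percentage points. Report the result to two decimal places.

16.84

β = Cov / Var = 0.0438 / 0.0317 = 1.3817
E[R] = Rf + β(Rm − Rf) = 3.23% + 1.3817 × (7.49% − 3.23%) = 9.1160%
α = Rp − E[R] = 25.96% − 9.1160% = 16.8440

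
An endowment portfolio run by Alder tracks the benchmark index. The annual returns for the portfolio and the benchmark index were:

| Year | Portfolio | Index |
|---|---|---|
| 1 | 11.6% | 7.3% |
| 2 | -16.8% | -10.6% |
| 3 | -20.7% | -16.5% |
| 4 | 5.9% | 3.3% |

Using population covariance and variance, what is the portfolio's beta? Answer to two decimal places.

1.42

r̄p = -5.0000%,  r̄m = -4.1250%
Cov = Σ(rp − r̄p)(rm − r̄m) / 4 = 135.3200
Var(rm) = Σ(rm − r̄m)² / 4 = 95.1819
β = Cov / Var = 135.3200 / 95.1819 = 1.4217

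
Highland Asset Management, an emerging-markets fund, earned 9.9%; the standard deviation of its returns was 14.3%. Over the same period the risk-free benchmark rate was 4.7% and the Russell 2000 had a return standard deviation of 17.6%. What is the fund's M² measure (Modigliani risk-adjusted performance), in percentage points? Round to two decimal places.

Sharpe = (Rp − Rf) / σp = (9.9% − 4.7%) / 14.3% = 0.3636
M² = Rf + Sharpe × σm = 4.7% + 0.3636 × 17.6% = 11.0994%

11.10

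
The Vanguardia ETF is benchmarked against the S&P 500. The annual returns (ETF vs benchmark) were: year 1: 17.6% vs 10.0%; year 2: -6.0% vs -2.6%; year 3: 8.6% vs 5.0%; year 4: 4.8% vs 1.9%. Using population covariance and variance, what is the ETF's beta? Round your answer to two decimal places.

1.83

r̄p = 6.2500%,  r̄m = 3.5750%
Cov = Σ(rp − r̄p)(rm − r̄m) / 4 = 38.5863
Var(rm) = Σ(rm − r̄m)² / 4 = 21.0619
β = Cov / Var = 38.5863 / 21.0619 = 1.8320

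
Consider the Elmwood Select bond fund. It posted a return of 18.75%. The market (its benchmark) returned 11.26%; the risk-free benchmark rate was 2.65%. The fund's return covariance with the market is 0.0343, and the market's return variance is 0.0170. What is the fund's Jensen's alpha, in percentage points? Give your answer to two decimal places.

β = Cov / Var = 0.0343 / 0.0170 = 2.0176
E[R] = Rf + β(Rm − Rf) = 2.65% + 2.0176 × (11.26% − 2.65%) = 20.0215%
α = Rp − E[R] = 18.75% − 20.0215% = -1.2715

-1.27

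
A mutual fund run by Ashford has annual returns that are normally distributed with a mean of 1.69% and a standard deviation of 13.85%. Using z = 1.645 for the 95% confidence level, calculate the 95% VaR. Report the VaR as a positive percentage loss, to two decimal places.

VaR (as % loss) = −(μ − z·σ) = −(1.69% − 1.645 × 13.85%) = −(-21.09325%) = 21.09325%

21.09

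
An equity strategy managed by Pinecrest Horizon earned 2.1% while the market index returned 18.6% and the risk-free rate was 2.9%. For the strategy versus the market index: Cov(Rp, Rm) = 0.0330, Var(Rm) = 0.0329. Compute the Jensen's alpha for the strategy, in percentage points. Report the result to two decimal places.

β = Cov / Var = 0.0330 / 0.0329 = 1.0030
E[R] = Rf + β(Rm − Rf) = 2.9% + 1.0030 × (18.6% − 2.9%) = 18.6471%
α = Rp − E[R] = 2.1% − 18.6471% = -16.5471

-16.55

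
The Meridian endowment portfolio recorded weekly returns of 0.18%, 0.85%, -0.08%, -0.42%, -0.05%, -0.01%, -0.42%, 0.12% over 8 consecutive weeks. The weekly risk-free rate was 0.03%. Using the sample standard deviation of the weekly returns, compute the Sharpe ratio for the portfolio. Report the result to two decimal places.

-0.02

Mean return r̄ = 0.170 / 8 = 0.0213%
Sample std dev = √[1.1275 / 7] = 0.4013%
Sharpe = (r̄ − rf) / σ = (0.0213 − 0.03) / 0.4013 = -0.0087 / 0.4013 = -0.0217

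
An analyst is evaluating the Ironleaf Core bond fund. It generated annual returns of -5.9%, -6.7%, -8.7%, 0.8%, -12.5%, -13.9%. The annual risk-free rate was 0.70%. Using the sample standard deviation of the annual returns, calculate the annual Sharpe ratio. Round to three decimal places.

-1.616

Mean return r̄ = -46.90 / 6 = -7.8167%
Sample σ = √[Σ(r − r̄)² / 5] = √[138.8883 / 5] = √27.7777 = 5.2705%
Sharpe = (r̄ − rf) / σ = (-7.8167 − 0.7) / 5.2705 = -8.5167 / 5.2705 = -1.6159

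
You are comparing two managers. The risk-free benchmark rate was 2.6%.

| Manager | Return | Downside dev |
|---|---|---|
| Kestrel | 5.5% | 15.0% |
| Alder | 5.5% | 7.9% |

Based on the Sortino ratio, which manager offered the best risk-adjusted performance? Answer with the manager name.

Alder

Kestrel: Sortino ratio = (5.5% − 2.6%) / 15.0% = 0.193
Alder: Sortino ratio = (5.5% − 2.6%) / 7.9% = 0.367
Highest: Alder (0.367).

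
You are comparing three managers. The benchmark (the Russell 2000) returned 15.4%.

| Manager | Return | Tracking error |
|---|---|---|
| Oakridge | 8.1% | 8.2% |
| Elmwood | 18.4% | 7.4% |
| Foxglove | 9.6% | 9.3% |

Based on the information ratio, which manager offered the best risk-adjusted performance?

Oakridge: IR = (8.1% − 15.4%) / 8.2% = -0.890
Elmwood: IR = (18.4% − 15.4%) / 7.4% = 0.405
Foxglove: IR = (9.6% − 15.4%) / 9.3% = -0.624
Highest: Elmwood (0.405).

Elmwood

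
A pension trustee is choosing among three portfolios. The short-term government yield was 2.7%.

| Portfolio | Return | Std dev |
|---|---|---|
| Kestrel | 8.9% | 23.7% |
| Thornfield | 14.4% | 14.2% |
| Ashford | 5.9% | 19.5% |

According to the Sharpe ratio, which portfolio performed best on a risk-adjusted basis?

Kestrel: Sharpe ratio = (8.9% − 2.7%) / 23.7% = 0.262
Thornfield: Sharpe ratio = (14.4% − 2.7%) / 14.2% = 0.824
Ashford: Sharpe ratio = (5.9% − 2.7%) / 19.5% = 0.164
Highest: Thornfield (0.824).

Thornfield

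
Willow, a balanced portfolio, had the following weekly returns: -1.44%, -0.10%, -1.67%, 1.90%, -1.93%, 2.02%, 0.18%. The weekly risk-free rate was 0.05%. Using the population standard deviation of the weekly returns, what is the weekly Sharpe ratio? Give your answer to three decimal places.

Mean return μ = -1.040 / 7 = -0.1486%
Σ(r − μ)² = (-1.44 − (-0.1486))² + (-0.1 − (-0.1486))² + … = 16.1657
population σ = √(16.1657 / 7) = √2.3094 = 1.5197%
Sharpe = (μ − rf) / σ = (-0.1486 − 0.05) / 1.5197 = -0.1986 / 1.5197 = -0.1307

-0.131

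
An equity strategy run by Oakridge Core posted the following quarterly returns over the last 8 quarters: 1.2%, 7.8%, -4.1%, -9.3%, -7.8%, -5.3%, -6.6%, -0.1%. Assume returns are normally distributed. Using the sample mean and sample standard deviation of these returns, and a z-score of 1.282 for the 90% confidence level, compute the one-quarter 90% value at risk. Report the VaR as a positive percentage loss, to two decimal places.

10.29

Mean return μ = -24.20 / 8 = -3.0250%
Σ(r − μ)² = (1.2 − (-3.0250))² + (7.8 − (-3.0250))² + (-4.1 − (-3.0250))² + … = 224.8750
sample σ = √(224.8750 / 7) = √32.1250 = 5.6679%
VaR = −(μ − z·σ) = −(-3.0250 − 1.282 × 5.6679) = −(-10.2912) = 10.2912%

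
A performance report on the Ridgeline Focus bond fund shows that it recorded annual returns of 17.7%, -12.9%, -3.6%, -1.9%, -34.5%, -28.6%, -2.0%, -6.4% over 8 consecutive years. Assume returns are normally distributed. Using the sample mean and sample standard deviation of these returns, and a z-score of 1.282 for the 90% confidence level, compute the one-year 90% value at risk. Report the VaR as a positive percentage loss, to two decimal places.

r̄ = (17.7 − 12.9 − 3.6 − 1.9 − 34.5 − 28.6 − 2 − 6.4) / 8 = -9.0250%
Σ(r − r̄)² = (17.7 − (-9.0250))² + (-12.9 − (-9.0250))² + … = 1897.8350
σ = √[1897.8350 / 7] = 16.4657%
VaR = −(r̄ − z·σ) = −(-9.0250 − 1.282 × 16.4657) = −(-30.1340) = 30.1340%

30.13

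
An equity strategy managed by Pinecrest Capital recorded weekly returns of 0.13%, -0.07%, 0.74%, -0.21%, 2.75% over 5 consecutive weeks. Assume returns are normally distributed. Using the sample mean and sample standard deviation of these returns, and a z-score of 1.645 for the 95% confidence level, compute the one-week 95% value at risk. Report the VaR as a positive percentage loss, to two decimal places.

1.34

r̄ = (0.13 − 0.07 + 0.74 − 0.21 + 2.75) / 5 = 3.340 / 5 = 0.6680%
Σ(r − r̄)² = 5.9449; sample σ = √(5.9449/4) = 1.2191%
VaR = −(r̄ − z·σ) = −(0.6680 − 1.645 × 1.2191) = −(-1.3374) = 1.3374%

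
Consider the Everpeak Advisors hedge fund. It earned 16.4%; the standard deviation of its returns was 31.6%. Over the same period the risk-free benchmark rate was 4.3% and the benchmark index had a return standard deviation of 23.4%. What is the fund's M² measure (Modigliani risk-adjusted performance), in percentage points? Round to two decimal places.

13.26

Sharpe = (Rp − Rf) / σp = (16.4% − 4.3%) / 31.6% = 0.3829
M² = Rf + Sharpe × σm = 4.3% + 0.3829 × 23.4% = 13.2599%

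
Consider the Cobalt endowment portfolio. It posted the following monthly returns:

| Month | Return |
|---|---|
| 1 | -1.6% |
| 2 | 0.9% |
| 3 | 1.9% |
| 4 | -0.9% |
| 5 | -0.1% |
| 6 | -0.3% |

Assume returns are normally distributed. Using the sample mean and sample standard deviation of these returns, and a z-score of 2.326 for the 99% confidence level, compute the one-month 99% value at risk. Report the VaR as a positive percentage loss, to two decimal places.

μ = (-1.6 + 0.9 + 1.9 − 0.9 − 0.1 − 0.3) / 6 = -0.0167%
Σ(r − μ)² = 7.8883; sample σ = √(7.8883/5) = 1.2560%
VaR = −(μ − z·σ) = −(-0.0167 − 2.326 × 1.2560) = −(-2.9382) = 2.9382%

2.94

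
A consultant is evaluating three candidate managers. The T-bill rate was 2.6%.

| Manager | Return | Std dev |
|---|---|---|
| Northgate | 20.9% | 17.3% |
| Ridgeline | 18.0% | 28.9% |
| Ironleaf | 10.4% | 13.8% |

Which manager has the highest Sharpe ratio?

Northgate

Northgate: Sharpe ratio = (20.9% − 2.6%) / 17.3% = 1.058
Ridgeline: Sharpe ratio = (18.0% − 2.6%) / 28.9% = 0.533
Ironleaf: Sharpe ratio = (10.4% − 2.6%) / 13.8% = 0.565
Highest: Northgate (1.058).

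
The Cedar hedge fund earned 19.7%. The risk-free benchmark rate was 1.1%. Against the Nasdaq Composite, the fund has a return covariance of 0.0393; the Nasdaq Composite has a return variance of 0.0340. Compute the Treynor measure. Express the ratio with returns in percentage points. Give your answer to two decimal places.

β = Cov / Var = 0.0393 / 0.0340 = 1.1559
Treynor = (Rp − Rf) / β = (19.7% − 1.1%) / 1.1559 = 18.60 / 1.1559 = 16.0914

16.09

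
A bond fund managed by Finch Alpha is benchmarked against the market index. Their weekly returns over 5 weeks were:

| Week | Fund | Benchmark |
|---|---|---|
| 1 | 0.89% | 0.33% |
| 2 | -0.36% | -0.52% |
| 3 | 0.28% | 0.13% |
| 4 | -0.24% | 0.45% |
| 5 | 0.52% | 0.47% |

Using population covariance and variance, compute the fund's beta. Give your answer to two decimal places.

r̄p = 0.2180%,  r̄m = 0.1720%
Cov = Σ(rp − r̄p)(rm − r̄m) / 5 = 0.0932
Var(rm) = Σ(rm − r̄m)² / 5 = 0.1343
β = Cov / Var = 0.0932 / 0.1343 = 0.6940

0.69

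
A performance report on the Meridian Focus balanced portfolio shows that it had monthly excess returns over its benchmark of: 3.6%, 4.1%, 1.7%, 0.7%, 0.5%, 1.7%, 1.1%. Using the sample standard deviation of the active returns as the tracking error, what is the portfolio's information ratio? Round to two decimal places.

r̄ = (3.6 + 4.1 + 1.7 + 0.7 + 0.5 + 1.7 + 1.1) / 7 = 13.40 / 7 = 1.9143%
Sample std dev = √[11.8486 / 6] = 1.4053%
IR = r̄ / tracking error = 1.9143 / 1.4053 = 1.3622

1.36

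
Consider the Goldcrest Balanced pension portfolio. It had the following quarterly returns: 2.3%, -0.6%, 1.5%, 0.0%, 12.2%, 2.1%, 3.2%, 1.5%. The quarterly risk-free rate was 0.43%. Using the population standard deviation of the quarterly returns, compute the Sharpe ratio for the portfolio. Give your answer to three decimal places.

0.627

r̄ = (2.3 − 0.6 + 1.5 + 0 + 12.2 + 2.1 + 3.2 + 1.5) / 8 = 22.20 / 8 = 2.7750%
Σ(r − r̄)² = (2.3 − 2.7750)² + (-0.6 − 2.7750)² + (1.5 − 2.7750)² + … = 112.0350
population σ = √(112.0350 / 8) = √14.0044 = 3.7422%
Sharpe = (r̄ − rf) / σ = (2.7750 − 0.43) / 3.7422 = 2.3450 / 3.7422 = 0.6266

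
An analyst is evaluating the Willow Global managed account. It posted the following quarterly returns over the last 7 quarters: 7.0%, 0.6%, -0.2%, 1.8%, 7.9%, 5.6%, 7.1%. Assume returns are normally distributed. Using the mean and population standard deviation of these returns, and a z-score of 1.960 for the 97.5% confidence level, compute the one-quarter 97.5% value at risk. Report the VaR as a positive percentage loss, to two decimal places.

1.94

Mean return μ = 29.80 / 7 = 4.2571%
Population σ = √[Σ(r − μ)² / 7] = √[69.9571 / 7] = √9.9939 = 3.1613%
VaR = −(μ − z·σ) = −(4.2571 − 1.960 × 3.1613) = −(-1.9390) = 1.9390%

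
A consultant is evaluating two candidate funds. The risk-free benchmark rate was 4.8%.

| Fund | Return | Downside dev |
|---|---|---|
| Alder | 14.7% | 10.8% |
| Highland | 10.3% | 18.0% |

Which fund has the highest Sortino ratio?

Alder

Alder: Sortino ratio = (14.7% − 4.8%) / 10.8% = 0.917
Highland: Sortino ratio = (10.3% − 4.8%) / 18.0% = 0.306
Highest: Alder (0.917).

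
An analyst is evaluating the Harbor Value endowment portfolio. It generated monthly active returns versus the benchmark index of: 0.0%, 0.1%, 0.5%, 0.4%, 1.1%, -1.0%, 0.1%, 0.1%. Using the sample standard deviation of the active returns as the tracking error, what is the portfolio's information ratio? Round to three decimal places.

0.275

r̄ = (0 + 0.1 + 0.5 + 0.4 + 1.1 − 1 + 0.1 + 0.1) / 8 = 1.30 / 8 = 0.1625%
Σ(r − r̄)² = (0 − 0.1625)² + (0.1 − 0.1625)² + … = 2.4388
σ = √[2.4388 / 7] = 0.5903%
IR = r̄ / tracking error = 0.1625 / 0.5903 = 0.2753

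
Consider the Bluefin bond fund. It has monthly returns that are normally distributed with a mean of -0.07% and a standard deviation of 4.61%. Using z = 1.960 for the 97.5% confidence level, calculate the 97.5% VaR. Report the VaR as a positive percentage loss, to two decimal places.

VaR (as % loss) = −(μ − z·σ) = −(-0.07% − 1.960 × 4.61%) = −(-9.1056%) = 9.1056%

9.11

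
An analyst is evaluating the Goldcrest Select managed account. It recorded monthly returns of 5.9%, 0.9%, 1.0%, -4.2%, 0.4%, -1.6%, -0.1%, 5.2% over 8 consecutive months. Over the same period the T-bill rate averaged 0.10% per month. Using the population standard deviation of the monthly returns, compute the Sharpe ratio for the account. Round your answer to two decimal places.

Mean return r̄ = 7.50 / 8 = 0.9375%
Population std dev = √[76.9988 / 8] = 3.1024%
Sharpe = (r̄ − rf) / σ = (0.9375 − 0.1) / 3.1024 = 0.8375 / 3.1024 = 0.2700

0.27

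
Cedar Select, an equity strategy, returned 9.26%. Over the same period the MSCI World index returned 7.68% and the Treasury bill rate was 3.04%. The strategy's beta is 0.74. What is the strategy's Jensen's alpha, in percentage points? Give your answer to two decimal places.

2.79

CAPM expected return = Rf + β(Rm − Rf) = 3.04% + 0.74 × (7.68% − 3.04%) = 3.04 + 0.74 × 4.64 = 6.4736%
Jensen's α = Rp − E[R] = 9.26% − 6.4736% = 2.7864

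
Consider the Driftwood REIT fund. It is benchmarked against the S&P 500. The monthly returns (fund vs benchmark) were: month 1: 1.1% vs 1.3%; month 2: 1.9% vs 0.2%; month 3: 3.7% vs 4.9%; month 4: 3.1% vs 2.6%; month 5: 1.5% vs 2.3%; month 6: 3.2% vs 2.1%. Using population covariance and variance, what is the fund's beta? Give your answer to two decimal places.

0.47

r̄p = 2.4167%,  r̄m = 2.2333%
Cov = Σ(rp − r̄p)(rm − r̄m) / 6 = 0.9644
Var(rm) = Σ(rm − r̄m)² / 6 = 2.0456
β = Cov / Var = 0.9644 / 2.0456 = 0.4715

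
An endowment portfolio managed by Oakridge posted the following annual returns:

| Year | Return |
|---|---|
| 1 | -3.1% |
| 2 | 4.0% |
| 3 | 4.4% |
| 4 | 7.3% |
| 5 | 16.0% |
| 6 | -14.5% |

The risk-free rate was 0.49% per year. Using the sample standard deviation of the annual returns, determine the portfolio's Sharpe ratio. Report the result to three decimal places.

r̄ = (-3.1 + 4 + 4.4 + 7.3 + 16 − 14.5) / 6 = 2.3500%
Σ(r − r̄)² = 531.3750; sample σ = √(531.3750/5) = 10.3090%
Sharpe = (r̄ − rf) / σ = (2.3500 − 0.49) / 10.3090 = 1.8600 / 10.3090 = 0.1804

0.180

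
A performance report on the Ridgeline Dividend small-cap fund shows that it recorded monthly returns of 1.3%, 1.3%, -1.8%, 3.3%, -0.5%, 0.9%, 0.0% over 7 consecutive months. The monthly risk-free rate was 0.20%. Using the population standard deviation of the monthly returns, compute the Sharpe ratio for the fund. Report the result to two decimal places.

Mean return r̄ = 4.50 / 7 = 0.6429%
Population σ = √[Σ(r − r̄)² / 7] = √[15.6771 / 7] = √2.2396 = 1.4965%
Sharpe = (r̄ − rf) / σ = (0.6429 − 0.2) / 1.4965 = 0.4429 / 1.4965 = 0.2960

0.30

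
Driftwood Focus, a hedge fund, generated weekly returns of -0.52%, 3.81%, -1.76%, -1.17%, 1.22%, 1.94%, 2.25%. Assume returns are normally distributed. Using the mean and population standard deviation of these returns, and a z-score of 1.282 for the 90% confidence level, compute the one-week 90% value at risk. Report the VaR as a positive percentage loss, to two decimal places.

1.59

μ = (-0.52 + 3.81 − 1.76 − 1.17 + 1.22 + 1.94 + 2.25) / 7 = 0.8243%
Population σ = √[Σ(r − μ)² / 7] = √[24.8114 / 7] = √3.5445 = 1.8827%
VaR = −(μ − z·σ) = −(0.8243 − 1.282 × 1.8827) = −(-1.5893) = 1.5893%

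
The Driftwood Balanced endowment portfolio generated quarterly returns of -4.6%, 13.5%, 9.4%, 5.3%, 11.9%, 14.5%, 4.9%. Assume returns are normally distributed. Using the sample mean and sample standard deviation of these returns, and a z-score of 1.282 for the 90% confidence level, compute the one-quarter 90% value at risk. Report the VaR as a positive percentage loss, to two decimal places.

r̄ = (-4.6 + 13.5 + 9.4 + 5.3 + 11.9 + 14.5 + 4.9) / 7 = 7.8429%
Sample σ = √[Σ(r − r̄)² / 6] = √[265.1571 / 6] = √44.1929 = 6.6478%
VaR = −(r̄ − z·σ) = −(7.8429 − 1.282 × 6.6478) = −(-0.6796) = 0.6796%

0.68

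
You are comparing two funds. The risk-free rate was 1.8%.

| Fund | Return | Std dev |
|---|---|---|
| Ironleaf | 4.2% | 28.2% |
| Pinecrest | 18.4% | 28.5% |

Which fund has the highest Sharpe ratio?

Ironleaf: Sharpe ratio = (4.2% − 1.8%) / 28.2% = 0.085
Pinecrest: Sharpe ratio = (18.4% − 1.8%) / 28.5% = 0.582
Highest: Pinecrest (0.582).

Pinecrest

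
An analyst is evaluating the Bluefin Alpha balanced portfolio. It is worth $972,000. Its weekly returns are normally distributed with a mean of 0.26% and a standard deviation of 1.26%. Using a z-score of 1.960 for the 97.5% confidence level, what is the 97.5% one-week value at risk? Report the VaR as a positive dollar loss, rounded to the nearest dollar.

$21,477

Return at the 97.5% tail: μ − z·σ = 0.26% − 1.960 × 1.26% = 0.26 − 2.4696 = -2.2096%
VaR = −(-2.2096%) × $972,000 = 2.2096% × $972,000 = $21,477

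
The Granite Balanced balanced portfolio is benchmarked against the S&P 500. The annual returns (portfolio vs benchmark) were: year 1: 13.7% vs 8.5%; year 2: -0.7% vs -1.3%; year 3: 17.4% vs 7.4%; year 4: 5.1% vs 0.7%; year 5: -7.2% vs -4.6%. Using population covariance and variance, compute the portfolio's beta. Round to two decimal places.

1.74

r̄p = 5.6600%,  r̄m = 2.1400%
Cov = Σ(rp − r̄p)(rm − r̄m) / 5 = 44.4496
Var(rm) = Σ(rm − r̄m)² / 5 = 25.4904
β = Cov / Var = 44.4496 / 25.4904 = 1.7438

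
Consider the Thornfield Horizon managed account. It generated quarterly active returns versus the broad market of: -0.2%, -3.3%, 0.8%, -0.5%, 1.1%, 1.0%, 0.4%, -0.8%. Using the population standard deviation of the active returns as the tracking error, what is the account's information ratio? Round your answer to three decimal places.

-0.139

Mean return r̄ = -1.50 / 8 = -0.1875%
Population std dev = √[14.5488 / 8] = 1.3486%
IR = r̄ / tracking error = -0.1875 / 1.3486 = -0.1390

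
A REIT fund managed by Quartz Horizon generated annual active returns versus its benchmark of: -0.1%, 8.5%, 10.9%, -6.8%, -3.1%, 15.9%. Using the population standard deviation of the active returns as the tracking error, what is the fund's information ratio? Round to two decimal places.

0.52

μ = (-0.1 + 8.5 + 10.9 − 6.8 − 3.1 + 15.9) / 6 = 4.2167%
Σ(r − μ)² = (-0.1 − 4.2167)² + (8.5 − 4.2167)² + (10.9 − 4.2167)² + … = 393.0483
population σ = √(393.0483 / 6) = √65.5081 = 8.0937%
IR = μ / tracking error = 4.2167 / 8.0937 = 0.5210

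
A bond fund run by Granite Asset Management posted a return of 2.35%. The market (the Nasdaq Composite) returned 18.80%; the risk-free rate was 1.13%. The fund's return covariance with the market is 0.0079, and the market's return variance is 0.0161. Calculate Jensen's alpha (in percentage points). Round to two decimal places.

β = Cov / Var = 0.0079 / 0.0161 = 0.4907
E[R] = Rf + β(Rm − Rf) = 1.13% + 0.4907 × (18.80% − 1.13%) = 9.8007%
α = Rp − E[R] = 2.35% − 9.8007% = -7.4507

-7.45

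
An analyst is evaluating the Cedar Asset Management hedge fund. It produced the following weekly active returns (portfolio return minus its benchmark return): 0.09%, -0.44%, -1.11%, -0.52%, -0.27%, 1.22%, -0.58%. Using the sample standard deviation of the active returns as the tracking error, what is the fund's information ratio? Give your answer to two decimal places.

Mean return r̄ = -1.610 / 7 = -0.2300%
Σ(r − r̄)² = (0.09 − (-0.2300))² + (-0.44 − (-0.2300))² + (-1.11 − (-0.2300))² + … = 3.2316
σ = √[3.2316 / 6] = 0.7339%
IR = r̄ / tracking error = -0.2300 / 0.7339 = -0.3134

-0.31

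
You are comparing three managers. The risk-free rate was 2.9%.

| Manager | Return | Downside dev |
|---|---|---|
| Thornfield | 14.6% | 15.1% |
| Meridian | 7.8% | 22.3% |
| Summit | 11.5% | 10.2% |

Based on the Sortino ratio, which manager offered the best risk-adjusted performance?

Summit

Thornfield: Sortino ratio = (14.6% − 2.9%) / 15.1% = 0.775
Meridian: Sortino ratio = (7.8% − 2.9%) / 22.3% = 0.220
Summit: Sortino ratio = (11.5% − 2.9%) / 10.2% = 0.843
Highest: Summit (0.843).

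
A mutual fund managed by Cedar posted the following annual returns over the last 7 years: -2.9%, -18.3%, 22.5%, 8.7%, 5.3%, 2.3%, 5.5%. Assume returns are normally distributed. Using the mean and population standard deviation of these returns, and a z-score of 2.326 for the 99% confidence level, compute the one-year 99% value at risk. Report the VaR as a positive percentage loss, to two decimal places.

23.26

r̄ = (-2.9 − 18.3 + 22.5 + 8.7 + 5.3 + 2.3 + 5.5) / 7 = 23.10 / 7 = 3.3000%
Σ(r − r̄)² = (-2.9 − 3.3000)² + (-18.3 − 3.3000)² + … = 912.6400
σ = √[912.6400 / 7] = 11.4183%
VaR = −(r̄ − z·σ) = −(3.3000 − 2.326 × 11.4183) = −(-23.2590) = 23.2590%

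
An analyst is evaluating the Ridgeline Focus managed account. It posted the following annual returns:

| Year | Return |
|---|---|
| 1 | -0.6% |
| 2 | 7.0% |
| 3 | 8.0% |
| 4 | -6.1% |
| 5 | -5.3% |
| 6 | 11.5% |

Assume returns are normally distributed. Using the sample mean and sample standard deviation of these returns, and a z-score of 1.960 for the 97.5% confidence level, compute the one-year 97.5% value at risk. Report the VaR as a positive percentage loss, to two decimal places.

μ = (-0.6 + 7 + 8 − 6.1 − 5.3 + 11.5) / 6 = 14.50 / 6 = 2.4167%
Sample σ = √[Σ(r − μ)² / 5] = √[275.8683 / 5] = √55.1737 = 7.4279%
VaR = −(μ − z·σ) = −(2.4167 − 1.960 × 7.4279) = −(-12.1420) = 12.1420%

12.14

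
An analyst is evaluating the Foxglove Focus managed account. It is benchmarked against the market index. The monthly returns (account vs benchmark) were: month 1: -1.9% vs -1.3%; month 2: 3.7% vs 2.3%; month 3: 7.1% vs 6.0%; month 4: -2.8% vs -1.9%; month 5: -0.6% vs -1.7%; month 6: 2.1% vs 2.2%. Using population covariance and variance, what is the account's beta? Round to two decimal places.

1.17

r̄p = 1.2667%,  r̄m = 0.9333%
Cov = Σ(rp − r̄p)(rm − r̄m) / 6 = 9.5744
Var(rm) = Σ(rm − r̄m)² / 6 = 8.1822
β = Cov / Var = 9.5744 / 8.1822 = 1.1701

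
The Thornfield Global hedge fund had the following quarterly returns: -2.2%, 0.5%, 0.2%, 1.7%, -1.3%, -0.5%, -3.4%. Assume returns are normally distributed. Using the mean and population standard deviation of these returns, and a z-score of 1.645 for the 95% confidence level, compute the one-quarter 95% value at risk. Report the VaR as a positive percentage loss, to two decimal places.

3.35

μ = (-2.2 + 0.5 + 0.2 + 1.7 − 1.3 − 0.5 − 3.4) / 7 = -0.7143%
Σ(r − μ)² = (-2.2 − (-0.7143))² + (0.5 − (-0.7143))² + (0.2 − (-0.7143))² + … = 17.9486
population σ = √(17.9486 / 7) = √2.5641 = 1.6013%
VaR = −(μ − z·σ) = −(-0.7143 − 1.645 × 1.6013) = −(-3.3484) = 3.3484%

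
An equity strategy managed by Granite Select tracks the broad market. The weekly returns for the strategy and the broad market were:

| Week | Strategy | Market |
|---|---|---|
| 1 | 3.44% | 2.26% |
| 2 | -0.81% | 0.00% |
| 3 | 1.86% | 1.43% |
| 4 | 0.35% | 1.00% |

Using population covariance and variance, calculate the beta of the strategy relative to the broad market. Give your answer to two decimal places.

r̄p = 1.2100%,  r̄m = 1.1725%
Cov = Σ(rp − r̄p)(rm − r̄m) / 4 = 1.2773
Var(rm) = Σ(rm − r̄m)² / 4 = 0.6634
β = Cov / Var = 1.2773 / 0.6634 = 1.9254

1.93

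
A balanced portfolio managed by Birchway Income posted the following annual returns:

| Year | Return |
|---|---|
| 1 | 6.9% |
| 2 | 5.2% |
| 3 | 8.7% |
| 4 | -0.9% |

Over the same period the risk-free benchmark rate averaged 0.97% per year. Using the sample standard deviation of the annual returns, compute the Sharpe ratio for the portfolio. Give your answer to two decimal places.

μ = (6.9 + 5.2 + 8.7 − 0.9) / 4 = 19.90 / 4 = 4.9750%
Σ(r − μ)² = (6.9 − 4.9750)² + (5.2 − 4.9750)² + … = 52.1475
σ = √[52.1475 / 3] = 4.1692%
Sharpe = (μ − rf) / σ = (4.9750 − 0.97) / 4.1692 = 4.0050 / 4.1692 = 0.9606

0.96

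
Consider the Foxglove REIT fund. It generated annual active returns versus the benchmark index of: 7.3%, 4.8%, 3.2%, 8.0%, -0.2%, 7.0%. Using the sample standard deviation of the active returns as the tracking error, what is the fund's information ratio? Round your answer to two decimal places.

Mean return r̄ = 30.10 / 6 = 5.0167%
Σ(r − r̄)² = (7.3 − 5.0167)² + (4.8 − 5.0167)² + … = 48.6083
sample σ = √(48.6083 / 5) = √9.7217 = 3.1180%
IR = r̄ / tracking error = 5.0167 / 3.1180 = 1.6089

1.61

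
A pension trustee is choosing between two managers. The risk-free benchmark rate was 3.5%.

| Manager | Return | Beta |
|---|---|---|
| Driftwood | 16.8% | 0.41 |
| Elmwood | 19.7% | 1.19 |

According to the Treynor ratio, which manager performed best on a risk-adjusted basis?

Driftwood: Treynor = (16.8% − 3.5%) / 0.41 = 32.439
Elmwood: Treynor = (19.7% − 3.5%) / 1.19 = 13.613
Highest: Driftwood (32.439).

Driftwood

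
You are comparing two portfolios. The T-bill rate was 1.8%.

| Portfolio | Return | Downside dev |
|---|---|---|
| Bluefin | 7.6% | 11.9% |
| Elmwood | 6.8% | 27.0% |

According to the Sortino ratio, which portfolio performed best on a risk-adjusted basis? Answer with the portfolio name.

Bluefin

Bluefin: Sortino ratio = (7.6% − 1.8%) / 11.9% = 0.487
Elmwood: Sortino ratio = (6.8% − 1.8%) / 27.0% = 0.185
Highest: Bluefin (0.487).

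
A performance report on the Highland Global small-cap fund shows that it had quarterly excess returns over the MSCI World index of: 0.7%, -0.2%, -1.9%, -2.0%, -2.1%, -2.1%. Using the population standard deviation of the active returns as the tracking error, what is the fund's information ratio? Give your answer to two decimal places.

r̄ = (0.7 − 0.2 − 1.9 − 2 − 2.1 − 2.1) / 6 = -7.60 / 6 = -1.2667%
Σ(r − r̄)² = (0.7 − (-1.2667))² + (-0.2 − (-1.2667))² + (-1.9 − (-1.2667))² + … = 7.3333
σ = √[7.3333 / 6] = 1.1055%
IR = r̄ / tracking error = -1.2667 / 1.1055 = -1.1458

-1.15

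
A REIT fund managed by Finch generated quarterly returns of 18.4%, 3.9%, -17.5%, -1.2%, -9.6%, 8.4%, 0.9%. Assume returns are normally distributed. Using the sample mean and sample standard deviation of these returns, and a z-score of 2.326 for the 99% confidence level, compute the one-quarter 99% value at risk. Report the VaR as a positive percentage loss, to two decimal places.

26.78

r̄ = (18.4 + 3.9 − 17.5 − 1.2 − 9.6 + 8.4 + 0.9) / 7 = 0.4714%
Σ(r − r̄)² = 823.4343; sample σ = √(823.4343/6) = 11.7149%
VaR = −(r̄ − z·σ) = −(0.4714 − 2.326 × 11.7149) = −(-26.7775) = 26.7775%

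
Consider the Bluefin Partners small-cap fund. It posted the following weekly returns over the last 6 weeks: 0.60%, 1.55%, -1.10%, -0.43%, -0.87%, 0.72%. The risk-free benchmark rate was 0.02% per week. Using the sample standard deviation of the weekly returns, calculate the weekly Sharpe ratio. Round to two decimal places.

μ = (0.6 + 1.55 − 1.1 − 0.43 − 0.87 + 0.72) / 6 = 0.470 / 6 = 0.0783%
Σ(r − μ)² = 5.3959; sample σ = √(5.3959/5) = 1.0388%
Sharpe = (μ − rf) / σ = (0.0783 − 0.02) / 1.0388 = 0.0583 / 1.0388 = 0.0561

0.06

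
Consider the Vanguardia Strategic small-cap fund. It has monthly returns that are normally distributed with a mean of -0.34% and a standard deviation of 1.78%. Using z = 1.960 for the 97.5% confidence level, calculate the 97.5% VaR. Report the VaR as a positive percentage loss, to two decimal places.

3.83

VaR (as % loss) = −(μ − z·σ) = −(-0.34% − 1.960 × 1.78%) = −(-3.8288%) = 3.8288%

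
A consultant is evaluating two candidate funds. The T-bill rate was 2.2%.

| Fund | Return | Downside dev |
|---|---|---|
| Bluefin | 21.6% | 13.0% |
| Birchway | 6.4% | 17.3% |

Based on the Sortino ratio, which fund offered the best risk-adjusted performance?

Bluefin: Sortino ratio = (21.6% − 2.2%) / 13.0% = 1.492
Birchway: Sortino ratio = (6.4% − 2.2%) / 17.3% = 0.243
Highest: Bluefin (1.492).

Bluefin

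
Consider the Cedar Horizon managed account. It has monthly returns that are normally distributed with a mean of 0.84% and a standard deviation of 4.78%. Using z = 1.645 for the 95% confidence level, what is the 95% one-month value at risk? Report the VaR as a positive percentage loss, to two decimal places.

7.02

VaR (as % loss) = −(μ − z·σ) = −(0.84% − 1.645 × 4.78%) = −(-7.0231%) = 7.0231%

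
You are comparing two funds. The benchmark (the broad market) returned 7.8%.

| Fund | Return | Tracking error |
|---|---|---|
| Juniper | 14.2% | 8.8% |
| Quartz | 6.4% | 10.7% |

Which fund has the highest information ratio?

Juniper

Juniper: IR = (14.2% − 7.8%) / 8.8% = 0.727
Quartz: IR = (6.4% − 7.8%) / 10.7% = -0.131
Highest: Juniper (0.727).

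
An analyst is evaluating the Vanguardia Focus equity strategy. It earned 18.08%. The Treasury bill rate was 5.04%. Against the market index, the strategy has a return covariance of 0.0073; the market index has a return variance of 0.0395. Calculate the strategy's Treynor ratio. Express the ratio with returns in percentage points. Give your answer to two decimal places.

β = Cov / Var = 0.0073 / 0.0395 = 0.1848
Treynor = (Rp − Rf) / β = (18.08% − 5.04%) / 0.1848 = 13.04 / 0.1848 = 70.5628

70.56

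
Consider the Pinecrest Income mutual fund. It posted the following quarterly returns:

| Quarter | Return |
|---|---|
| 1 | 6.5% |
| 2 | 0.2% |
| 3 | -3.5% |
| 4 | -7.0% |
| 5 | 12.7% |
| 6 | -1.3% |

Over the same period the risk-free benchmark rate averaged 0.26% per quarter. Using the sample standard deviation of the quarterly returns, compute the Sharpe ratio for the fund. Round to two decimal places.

r̄ = (6.5 + 0.2 − 3.5 − 7 + 12.7 − 1.3) / 6 = 1.2667%
Σ(r − r̄)² = (6.5 − 1.2667)² + (0.2 − 1.2667)² + (-3.5 − 1.2667)² + … = 256.8933
σ = √[256.8933 / 5] = 7.1679%
Sharpe = (r̄ − rf) / σ = (1.2667 − 0.26) / 7.1679 = 1.0067 / 7.1679 = 0.1404

0.14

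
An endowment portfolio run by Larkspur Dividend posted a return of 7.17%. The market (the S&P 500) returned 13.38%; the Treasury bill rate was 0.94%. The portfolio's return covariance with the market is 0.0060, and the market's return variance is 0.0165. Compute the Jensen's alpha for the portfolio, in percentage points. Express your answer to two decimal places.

1.71

β = Cov / Var = 0.0060 / 0.0165 = 0.3636
E[R] = Rf + β(Rm − Rf) = 0.94% + 0.3636 × (13.38% − 0.94%) = 5.4632%
α = Rp − E[R] = 7.17% − 5.4632% = 1.7068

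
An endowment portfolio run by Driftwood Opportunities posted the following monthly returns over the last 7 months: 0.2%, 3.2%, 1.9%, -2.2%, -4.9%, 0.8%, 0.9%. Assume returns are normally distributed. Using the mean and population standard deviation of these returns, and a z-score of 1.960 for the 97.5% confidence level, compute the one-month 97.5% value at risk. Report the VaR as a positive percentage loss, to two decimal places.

4.94

Mean return μ = -0.10 / 7 = -0.0143%
Σ(r − μ)² = 44.1886; population σ = √(44.1886/7) = 2.5125%
VaR = −(μ − z·σ) = −(-0.0143 − 1.960 × 2.5125) = −(-4.9388) = 4.9388%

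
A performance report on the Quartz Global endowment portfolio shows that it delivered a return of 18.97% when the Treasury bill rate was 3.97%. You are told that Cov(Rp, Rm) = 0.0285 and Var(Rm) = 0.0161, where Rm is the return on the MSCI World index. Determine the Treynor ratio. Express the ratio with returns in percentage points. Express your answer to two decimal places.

8.47

β = Cov / Var = 0.0285 / 0.0161 = 1.7702
Treynor = (Rp − Rf) / β = (18.97% − 3.97%) / 1.7702 = 15.00 / 1.7702 = 8.4736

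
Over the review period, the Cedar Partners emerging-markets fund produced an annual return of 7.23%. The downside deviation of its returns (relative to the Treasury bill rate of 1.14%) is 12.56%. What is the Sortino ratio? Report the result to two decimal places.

Sortino = (Rp − Rf) / σd = (7.23% − 1.14%) / 12.56% = 6.09% / 12.56% = 0.4849

0.48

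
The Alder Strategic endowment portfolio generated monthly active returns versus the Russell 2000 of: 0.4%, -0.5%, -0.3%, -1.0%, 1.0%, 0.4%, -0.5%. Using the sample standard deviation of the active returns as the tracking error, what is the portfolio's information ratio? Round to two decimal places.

-0.10

r̄ = (0.4 − 0.5 − 0.3 − 1 + 1 + 0.4 − 0.5) / 7 = -0.0714%
Sample σ = √[Σ(r − r̄)² / 6] = √[2.8743 / 6] = √0.4791 = 0.6922%
IR = r̄ / tracking error = -0.0714 / 0.6922 = -0.1031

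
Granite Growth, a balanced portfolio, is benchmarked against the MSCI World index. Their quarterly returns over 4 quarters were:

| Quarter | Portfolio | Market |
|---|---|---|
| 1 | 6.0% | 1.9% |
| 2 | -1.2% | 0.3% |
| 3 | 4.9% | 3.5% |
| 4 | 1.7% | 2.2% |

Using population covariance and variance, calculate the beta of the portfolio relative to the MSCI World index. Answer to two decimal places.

r̄p = 2.8500%,  r̄m = 1.9750%
Cov = Σ(rp − r̄p)(rm − r̄m) / 4 = 2.3538
Var(rm) = Σ(rm − r̄m)² / 4 = 1.2969
β = Cov / Var = 2.3538 / 1.2969 = 1.8149

1.81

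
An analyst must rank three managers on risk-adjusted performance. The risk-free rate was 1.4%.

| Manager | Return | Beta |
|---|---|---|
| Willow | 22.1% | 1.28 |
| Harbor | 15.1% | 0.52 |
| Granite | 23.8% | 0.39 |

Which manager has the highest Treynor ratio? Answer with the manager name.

Granite

Willow: Treynor = (22.1% − 1.4%) / 1.28 = 16.172
Harbor: Treynor = (15.1% − 1.4%) / 0.52 = 26.346
Granite: Treynor = (23.8% − 1.4%) / 0.39 = 57.436
Highest: Granite (57.436).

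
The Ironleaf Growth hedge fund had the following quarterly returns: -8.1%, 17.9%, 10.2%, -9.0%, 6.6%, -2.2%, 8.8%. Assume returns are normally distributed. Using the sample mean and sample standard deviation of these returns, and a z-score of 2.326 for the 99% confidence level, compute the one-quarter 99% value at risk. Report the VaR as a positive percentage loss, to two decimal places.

20.06

Mean return μ = 24.20 / 7 = 3.4571%
Sample σ = √[Σ(r − μ)² / 6] = √[613.2371 / 6] = √102.2062 = 10.1097%
VaR = −(μ − z·σ) = −(3.4571 − 2.326 × 10.1097) = −(-20.0581) = 20.0581%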